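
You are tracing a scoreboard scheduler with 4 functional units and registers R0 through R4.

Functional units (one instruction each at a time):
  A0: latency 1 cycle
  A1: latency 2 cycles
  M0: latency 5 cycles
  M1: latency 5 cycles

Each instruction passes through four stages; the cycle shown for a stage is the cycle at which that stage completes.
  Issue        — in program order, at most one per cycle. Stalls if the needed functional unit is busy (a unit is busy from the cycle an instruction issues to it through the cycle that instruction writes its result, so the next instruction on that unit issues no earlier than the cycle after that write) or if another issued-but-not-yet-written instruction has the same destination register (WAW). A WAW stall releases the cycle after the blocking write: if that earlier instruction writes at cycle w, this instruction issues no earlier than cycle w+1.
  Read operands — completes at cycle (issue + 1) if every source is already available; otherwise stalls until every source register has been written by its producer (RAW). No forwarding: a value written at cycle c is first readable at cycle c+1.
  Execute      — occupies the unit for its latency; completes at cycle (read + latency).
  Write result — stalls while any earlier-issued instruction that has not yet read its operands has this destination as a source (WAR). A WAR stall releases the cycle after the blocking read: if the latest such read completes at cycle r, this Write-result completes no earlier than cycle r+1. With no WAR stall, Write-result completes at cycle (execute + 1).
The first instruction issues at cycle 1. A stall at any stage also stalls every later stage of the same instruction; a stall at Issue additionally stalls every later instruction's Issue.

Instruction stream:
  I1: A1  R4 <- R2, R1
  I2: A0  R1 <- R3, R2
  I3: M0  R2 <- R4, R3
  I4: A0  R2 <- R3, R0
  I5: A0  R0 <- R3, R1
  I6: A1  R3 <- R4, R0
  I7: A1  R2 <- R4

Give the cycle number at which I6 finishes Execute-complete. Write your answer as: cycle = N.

cycle = 23

cycle 1: I1 dispatched to A1
cycle 2: I1 operands ready · I2 dispatched to A0
cycle 3: I2 operands ready · I3 dispatched to M0
cycle 4: I1 complete · I2 complete
cycle 5: R4←I1 · R1←I2
cycle 6: I3 operands ready
cycle 11: I3 complete
cycle 12: R2←I3
cycle 13: I4 dispatched to A0
cycle 14: I4 operands ready
cycle 15: I4 complete
cycle 16: R2←I4
cycle 17: I5 dispatched to A0
cycle 18: I5 operands ready · I6 dispatched to A1
cycle 19: I5 complete
cycle 20: R0←I5
cycle 21: I6 operands ready
cycle 23: I6 complete
cycle 24: R3←I6
cycle 25: I7 dispatched to A1
cycle 26: I7 operands ready
cycle 28: I7 complete
cycle 29: R2←I7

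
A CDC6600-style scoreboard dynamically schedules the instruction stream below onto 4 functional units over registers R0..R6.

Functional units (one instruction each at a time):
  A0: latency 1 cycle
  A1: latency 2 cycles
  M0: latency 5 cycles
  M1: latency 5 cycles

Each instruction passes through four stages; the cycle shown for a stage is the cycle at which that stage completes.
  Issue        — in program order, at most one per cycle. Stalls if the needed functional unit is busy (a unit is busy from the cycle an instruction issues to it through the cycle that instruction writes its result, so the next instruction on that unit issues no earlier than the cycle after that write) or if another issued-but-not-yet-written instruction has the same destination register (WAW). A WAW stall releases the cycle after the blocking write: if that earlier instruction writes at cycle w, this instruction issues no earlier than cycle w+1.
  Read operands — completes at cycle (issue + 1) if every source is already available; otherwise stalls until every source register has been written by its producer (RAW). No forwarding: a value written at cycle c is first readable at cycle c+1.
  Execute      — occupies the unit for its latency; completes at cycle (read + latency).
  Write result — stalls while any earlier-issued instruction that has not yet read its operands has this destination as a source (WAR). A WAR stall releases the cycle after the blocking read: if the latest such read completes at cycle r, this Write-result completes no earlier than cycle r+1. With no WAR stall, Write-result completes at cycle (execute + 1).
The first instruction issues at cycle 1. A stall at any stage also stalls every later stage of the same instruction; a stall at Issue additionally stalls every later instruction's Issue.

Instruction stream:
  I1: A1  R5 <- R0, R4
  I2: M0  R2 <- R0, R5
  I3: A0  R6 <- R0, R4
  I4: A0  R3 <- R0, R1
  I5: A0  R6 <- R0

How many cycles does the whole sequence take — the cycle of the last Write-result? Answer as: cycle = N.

cycle = 14

1) issue 1, read 2, done 4, write 5
2) issue 2, read 6, done 11, write 12  <RAW R5: wait I1 write@5>
3) issue 3, read 4, done 5, write 6
4) issue 7, read 8, done 9, write 10  <struct: A0 busy until I3 writes@6>
5) issue 11, read 12, done 13, write 14  <struct: A0 busy until I4 writes@10>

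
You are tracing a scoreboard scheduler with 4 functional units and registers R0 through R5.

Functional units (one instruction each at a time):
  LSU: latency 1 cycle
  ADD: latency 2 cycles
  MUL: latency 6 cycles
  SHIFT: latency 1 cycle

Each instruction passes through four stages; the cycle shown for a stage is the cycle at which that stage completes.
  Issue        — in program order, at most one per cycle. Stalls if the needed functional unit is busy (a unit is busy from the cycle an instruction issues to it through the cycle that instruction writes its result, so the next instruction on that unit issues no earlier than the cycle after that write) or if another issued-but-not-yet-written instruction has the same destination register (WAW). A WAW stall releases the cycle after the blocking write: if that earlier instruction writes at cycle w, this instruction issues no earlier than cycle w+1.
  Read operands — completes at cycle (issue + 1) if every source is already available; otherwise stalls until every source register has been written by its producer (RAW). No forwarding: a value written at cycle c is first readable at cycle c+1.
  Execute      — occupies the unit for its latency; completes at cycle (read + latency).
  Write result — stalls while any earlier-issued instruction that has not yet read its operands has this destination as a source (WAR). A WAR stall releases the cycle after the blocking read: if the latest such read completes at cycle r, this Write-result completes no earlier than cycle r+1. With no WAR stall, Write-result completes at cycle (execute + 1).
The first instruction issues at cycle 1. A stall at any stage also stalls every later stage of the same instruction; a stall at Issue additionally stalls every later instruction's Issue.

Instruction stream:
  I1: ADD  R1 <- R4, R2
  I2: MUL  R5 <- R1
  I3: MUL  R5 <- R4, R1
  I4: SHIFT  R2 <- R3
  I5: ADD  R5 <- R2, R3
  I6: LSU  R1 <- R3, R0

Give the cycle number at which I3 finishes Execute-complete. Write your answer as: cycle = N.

cycle = 21

t=1  issue I1 (ADD)
t=2  I1 read-ops, issue I2 (MUL)
t=4  I1 finished on ADD
t=5  I1→R1
t=6  I2 read-ops
t=12  I2 finished on MUL
t=13  I2→R5
t=14  issue I3 (MUL)
t=15  I3 read-ops, issue I4 (SHIFT)
t=16  I4 read-ops
t=17  I4 finished on SHIFT
t=18  I4→R2
t=21  I3 finished on MUL
t=22  I3→R5
t=23  issue I5 (ADD)
t=24  I5 read-ops, issue I6 (LSU)
t=25  I6 read-ops
t=26  I5 finished on ADD, I6 finished on LSU
t=27  I5→R5, I6→R1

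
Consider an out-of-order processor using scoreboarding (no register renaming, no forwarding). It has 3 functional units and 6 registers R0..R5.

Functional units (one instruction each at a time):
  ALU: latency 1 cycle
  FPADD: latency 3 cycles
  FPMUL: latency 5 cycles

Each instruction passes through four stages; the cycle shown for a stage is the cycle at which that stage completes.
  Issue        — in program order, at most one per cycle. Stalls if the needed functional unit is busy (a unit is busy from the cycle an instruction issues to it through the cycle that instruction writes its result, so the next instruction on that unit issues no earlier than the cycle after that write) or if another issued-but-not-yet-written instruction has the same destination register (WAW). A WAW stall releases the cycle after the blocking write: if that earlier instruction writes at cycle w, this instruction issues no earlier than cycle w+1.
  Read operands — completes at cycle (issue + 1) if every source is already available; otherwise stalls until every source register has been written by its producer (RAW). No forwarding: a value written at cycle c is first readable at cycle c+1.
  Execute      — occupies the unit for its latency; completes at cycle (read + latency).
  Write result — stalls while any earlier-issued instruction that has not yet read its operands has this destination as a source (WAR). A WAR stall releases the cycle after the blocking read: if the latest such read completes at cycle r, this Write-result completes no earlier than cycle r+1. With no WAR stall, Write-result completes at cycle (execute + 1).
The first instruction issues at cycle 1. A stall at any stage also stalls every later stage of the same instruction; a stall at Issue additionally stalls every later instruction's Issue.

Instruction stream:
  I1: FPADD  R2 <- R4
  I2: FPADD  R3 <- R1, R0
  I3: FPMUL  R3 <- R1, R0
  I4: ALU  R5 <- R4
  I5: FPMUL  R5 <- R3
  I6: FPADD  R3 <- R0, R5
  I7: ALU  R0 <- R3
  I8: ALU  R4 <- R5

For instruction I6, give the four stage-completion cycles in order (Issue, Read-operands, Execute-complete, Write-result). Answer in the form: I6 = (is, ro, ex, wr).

t=1  I1→FPADD
t=2  I1 RO
t=5  I1 EX
t=6  I1 WR R2
t=7  I2→FPADD
t=8  I2 RO
t=11  I2 EX
t=12  I2 WR R3
t=13  I3→FPMUL
t=14  I3 RO · I4→ALU
t=15  I4 RO
t=16  I4 EX
t=17  I4 WR R5
t=19  I3 EX
t=20  I3 WR R3
t=21  I5→FPMUL
t=22  I5 RO · I6→FPADD
t=23  I7→ALU
t=27  I5 EX
t=28  I5 WR R5
t=29  I6 RO
t=32  I6 EX
t=33  I6 WR R3
t=34  I7 RO
t=35  I7 EX
t=36  I7 WR R0
t=37  I8→ALU
t=38  I8 RO
t=39  I8 EX
t=40  I8 WR R4

I6 = (22, 29, 32, 33)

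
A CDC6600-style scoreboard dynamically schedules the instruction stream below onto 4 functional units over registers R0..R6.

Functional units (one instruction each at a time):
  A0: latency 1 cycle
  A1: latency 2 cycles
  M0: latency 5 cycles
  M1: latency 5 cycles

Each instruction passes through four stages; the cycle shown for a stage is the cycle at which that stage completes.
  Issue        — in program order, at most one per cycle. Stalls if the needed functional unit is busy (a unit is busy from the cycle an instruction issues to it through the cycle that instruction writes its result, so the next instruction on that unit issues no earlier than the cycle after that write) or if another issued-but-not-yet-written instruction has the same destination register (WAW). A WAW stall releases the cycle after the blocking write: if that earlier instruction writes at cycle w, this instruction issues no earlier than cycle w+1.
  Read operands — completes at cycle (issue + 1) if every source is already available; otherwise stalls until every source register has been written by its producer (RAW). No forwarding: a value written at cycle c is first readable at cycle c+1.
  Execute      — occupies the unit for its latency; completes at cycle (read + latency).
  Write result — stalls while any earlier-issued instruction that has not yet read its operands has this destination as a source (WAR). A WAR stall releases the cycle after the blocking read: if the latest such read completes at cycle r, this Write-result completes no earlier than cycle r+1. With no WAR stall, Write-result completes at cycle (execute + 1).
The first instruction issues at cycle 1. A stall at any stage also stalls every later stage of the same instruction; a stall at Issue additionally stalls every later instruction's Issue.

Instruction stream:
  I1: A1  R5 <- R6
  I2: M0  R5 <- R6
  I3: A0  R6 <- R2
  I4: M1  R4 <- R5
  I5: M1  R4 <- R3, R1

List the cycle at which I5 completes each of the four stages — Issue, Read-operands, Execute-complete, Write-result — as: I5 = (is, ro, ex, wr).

I5 = (21, 22, 27, 28)

[I1] 1/2/4/5
[I2] 6/7/12/13  (WAW R5: wait I1 write@5)
[I3] 7/8/9/10
[I4] 8/14/19/20  (RAW R5: wait I2 write@13)
[I5] 21/22/27/28  (struct: M1 busy until I4 writes@20)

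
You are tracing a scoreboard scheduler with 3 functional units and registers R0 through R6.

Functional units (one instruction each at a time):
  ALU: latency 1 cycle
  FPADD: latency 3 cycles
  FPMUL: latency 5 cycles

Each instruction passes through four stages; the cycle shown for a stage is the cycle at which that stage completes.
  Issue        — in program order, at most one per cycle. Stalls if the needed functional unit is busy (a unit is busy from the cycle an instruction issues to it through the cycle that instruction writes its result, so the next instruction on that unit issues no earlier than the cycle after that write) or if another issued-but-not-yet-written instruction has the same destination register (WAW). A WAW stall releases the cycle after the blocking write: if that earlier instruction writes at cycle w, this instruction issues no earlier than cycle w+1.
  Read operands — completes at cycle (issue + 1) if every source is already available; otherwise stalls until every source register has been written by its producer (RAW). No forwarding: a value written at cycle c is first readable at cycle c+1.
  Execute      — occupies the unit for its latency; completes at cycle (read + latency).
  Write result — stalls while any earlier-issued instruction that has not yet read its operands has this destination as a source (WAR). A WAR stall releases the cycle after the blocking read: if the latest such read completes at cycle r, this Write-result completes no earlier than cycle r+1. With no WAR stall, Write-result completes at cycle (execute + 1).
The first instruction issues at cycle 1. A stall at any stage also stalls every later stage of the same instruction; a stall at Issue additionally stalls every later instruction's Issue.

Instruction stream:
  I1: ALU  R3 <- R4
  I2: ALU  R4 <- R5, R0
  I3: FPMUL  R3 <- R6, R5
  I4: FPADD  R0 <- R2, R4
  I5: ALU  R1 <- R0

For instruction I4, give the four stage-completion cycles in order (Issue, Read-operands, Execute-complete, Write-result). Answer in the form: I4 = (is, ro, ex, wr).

I1: IS=1 RO=2 EX=3 WR=4
I2: IS=5 RO=6 EX=7 WR=8  [struct: ALU busy until I1 writes@4]
I3: IS=6 RO=7 EX=12 WR=13
I4: IS=7 RO=9 EX=12 WR=13  [RAW R4: wait I2 write@8]
I5: IS=9 RO=14 EX=15 WR=16  [struct: ALU busy until I2 writes@8; RAW R0: wait I4 write@13]

I4 = (7, 9, 12, 13)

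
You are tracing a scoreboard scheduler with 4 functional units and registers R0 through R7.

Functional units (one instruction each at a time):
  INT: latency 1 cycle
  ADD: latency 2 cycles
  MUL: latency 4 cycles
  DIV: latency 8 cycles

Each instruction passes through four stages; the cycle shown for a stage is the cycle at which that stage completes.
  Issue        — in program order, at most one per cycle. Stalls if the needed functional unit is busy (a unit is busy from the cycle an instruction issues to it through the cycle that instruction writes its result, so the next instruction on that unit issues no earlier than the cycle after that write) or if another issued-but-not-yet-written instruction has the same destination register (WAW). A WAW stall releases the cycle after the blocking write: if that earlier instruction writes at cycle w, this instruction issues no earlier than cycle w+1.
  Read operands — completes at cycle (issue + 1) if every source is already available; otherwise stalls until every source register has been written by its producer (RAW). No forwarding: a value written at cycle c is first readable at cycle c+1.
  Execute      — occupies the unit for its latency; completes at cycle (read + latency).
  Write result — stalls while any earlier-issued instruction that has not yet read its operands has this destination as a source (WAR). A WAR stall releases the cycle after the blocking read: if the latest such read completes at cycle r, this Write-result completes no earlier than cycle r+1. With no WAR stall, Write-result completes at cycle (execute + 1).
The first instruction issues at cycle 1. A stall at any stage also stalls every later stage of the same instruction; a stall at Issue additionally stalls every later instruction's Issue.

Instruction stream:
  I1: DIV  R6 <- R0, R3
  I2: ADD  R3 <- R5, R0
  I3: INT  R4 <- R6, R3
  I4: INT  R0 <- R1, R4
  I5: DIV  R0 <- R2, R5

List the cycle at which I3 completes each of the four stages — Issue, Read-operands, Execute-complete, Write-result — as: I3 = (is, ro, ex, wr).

I3 = (3, 12, 13, 14)

[1] I1→DIV
[2] I1 RO, I2→ADD
[3] I2 RO, I3→INT
[5] I2 EX
[6] I2 WR R3
[10] I1 EX
[11] I1 WR R6
[12] I3 RO
[13] I3 EX
[14] I3 WR R4
[15] I4→INT
[16] I4 RO
[17] I4 EX
[18] I4 WR R0
[19] I5→DIV
[20] I5 RO
[28] I5 EX
[29] I5 WR R0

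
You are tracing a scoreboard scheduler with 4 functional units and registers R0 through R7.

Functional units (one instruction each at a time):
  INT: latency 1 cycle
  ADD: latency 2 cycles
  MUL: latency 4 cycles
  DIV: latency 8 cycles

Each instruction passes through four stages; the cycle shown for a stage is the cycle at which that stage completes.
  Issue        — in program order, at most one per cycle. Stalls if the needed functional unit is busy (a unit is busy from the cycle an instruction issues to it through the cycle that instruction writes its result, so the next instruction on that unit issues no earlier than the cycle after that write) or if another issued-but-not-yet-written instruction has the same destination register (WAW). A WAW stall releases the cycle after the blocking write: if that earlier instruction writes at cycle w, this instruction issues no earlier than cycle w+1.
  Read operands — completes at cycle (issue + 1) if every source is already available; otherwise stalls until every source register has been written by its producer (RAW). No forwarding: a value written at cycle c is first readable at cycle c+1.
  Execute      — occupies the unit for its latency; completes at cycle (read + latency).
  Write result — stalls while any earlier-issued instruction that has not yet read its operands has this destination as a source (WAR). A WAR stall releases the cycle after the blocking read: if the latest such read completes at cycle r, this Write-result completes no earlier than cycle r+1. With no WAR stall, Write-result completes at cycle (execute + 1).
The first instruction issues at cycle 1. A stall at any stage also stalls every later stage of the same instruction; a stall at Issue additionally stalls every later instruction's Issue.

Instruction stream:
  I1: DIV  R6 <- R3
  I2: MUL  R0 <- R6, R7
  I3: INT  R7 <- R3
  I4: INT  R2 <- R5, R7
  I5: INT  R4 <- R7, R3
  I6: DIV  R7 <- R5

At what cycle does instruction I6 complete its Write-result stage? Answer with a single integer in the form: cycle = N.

c1: I1 dispatched to DIV
c2: I1 operands ready; I2 dispatched to MUL
c3: I3 dispatched to INT
c4: I3 operands ready
c5: I3 complete
c10: I1 complete
c11: R6←I1
c12: I2 operands ready
c13: R7←I3
c14: I4 dispatched to INT
c15: I4 operands ready
c16: I2 complete; I4 complete
c17: R0←I2; R2←I4
c18: I5 dispatched to INT
c19: I5 operands ready; I6 dispatched to DIV
c20: I5 complete; I6 operands ready
c21: R4←I5
c28: I6 complete
c29: R7←I6

cycle = 29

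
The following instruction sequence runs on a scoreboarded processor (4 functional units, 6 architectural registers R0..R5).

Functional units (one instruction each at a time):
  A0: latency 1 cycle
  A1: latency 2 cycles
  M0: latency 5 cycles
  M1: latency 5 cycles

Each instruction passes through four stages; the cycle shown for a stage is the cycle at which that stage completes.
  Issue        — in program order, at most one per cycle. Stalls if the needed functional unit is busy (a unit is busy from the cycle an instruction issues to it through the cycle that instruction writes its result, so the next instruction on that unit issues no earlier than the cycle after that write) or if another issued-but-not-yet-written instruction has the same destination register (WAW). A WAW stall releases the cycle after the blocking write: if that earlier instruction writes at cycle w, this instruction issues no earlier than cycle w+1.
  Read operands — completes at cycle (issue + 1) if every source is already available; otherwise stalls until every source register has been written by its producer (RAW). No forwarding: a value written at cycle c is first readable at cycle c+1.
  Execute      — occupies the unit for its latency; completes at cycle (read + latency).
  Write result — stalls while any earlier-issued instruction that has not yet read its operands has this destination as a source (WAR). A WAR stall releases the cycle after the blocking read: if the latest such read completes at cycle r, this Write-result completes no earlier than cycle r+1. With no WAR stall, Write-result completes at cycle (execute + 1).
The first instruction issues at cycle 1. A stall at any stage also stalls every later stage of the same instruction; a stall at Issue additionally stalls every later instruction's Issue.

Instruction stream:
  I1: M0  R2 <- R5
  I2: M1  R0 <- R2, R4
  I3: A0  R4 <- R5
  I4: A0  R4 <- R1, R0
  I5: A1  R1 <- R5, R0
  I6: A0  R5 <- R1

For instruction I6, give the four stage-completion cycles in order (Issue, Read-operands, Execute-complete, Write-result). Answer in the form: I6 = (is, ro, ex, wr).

I6 = (19, 20, 21, 22)

t=1  I1→M0
t=2  I1 RO · I2→M1
t=3  I3→A0
t=4  I3 RO
t=5  I3 EX
t=7  I1 EX
t=8  I1 WR R2
t=9  I2 RO
t=10  I3 WR R4
t=11  I4→A0
t=12  I5→A1
t=14  I2 EX
t=15  I2 WR R0
t=16  I4 RO · I5 RO
t=17  I4 EX
t=18  I4 WR R4 · I5 EX
t=19  I5 WR R1 · I6→A0
t=20  I6 RO
t=21  I6 EX
t=22  I6 WR R5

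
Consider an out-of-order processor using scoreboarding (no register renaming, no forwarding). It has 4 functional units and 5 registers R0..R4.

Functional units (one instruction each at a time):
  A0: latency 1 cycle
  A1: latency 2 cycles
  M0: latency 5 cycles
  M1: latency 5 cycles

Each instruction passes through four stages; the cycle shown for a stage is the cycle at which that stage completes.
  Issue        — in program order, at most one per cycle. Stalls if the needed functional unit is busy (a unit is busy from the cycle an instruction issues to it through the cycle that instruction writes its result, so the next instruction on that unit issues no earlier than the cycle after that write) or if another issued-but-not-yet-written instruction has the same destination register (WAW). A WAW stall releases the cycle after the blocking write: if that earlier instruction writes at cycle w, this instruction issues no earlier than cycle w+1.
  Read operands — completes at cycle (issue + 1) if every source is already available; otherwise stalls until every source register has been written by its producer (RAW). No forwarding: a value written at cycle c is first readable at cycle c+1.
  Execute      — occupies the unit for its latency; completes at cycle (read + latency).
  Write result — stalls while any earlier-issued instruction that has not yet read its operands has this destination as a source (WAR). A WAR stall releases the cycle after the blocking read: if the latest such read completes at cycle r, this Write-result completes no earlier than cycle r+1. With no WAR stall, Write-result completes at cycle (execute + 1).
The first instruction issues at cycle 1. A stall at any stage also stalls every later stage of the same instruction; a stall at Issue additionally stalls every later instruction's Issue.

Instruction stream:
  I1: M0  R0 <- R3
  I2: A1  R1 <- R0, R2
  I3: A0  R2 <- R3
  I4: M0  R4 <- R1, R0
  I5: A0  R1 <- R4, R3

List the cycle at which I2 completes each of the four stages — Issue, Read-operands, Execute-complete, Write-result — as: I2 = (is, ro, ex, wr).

I2 = (2, 9, 11, 12)

I1: IS=1 RO=2 EX=7 WR=8
I2: IS=2 RO=9 EX=11 WR=12  [RAW R0: wait I1 write@8]
I3: IS=3 RO=4 EX=5 WR=10  [WAR R2: wait I2 read@9]
I4: IS=9 RO=13 EX=18 WR=19  [struct: M0 busy until I1 writes@8; RAW R1: wait I2 write@12]
I5: IS=13 RO=20 EX=21 WR=22  [WAW R1: wait I2 write@12; RAW R4: wait I4 write@19]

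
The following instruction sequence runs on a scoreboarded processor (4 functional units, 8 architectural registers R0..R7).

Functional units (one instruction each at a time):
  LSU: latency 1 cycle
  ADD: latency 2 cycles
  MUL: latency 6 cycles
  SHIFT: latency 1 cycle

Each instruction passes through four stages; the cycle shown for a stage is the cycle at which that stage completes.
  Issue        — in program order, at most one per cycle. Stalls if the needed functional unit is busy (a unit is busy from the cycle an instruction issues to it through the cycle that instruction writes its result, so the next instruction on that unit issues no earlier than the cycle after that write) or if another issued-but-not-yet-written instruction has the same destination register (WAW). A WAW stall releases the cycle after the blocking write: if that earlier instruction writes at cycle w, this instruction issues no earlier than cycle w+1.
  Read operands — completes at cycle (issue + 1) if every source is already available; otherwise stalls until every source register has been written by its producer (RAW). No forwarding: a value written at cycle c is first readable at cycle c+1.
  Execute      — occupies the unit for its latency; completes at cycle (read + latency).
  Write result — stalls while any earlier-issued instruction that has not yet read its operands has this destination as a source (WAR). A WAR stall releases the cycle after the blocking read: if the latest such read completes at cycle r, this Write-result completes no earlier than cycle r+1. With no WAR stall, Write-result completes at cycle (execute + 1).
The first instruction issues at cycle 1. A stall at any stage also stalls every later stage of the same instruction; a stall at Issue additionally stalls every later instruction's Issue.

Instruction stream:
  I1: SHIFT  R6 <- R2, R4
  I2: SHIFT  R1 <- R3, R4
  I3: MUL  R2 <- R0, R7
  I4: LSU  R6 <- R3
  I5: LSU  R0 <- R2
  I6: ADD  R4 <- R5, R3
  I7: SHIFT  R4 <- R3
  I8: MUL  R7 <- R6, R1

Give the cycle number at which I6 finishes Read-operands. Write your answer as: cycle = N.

cycle = 13

1) issue 1, read 2, done 3, write 4
2) issue 5, read 6, done 7, write 8  <struct: SHIFT busy until I1 writes@4>
3) issue 6, read 7, done 13, write 14
4) issue 7, read 8, done 9, write 10
5) issue 11, read 15, done 16, write 17  <struct: LSU busy until I4 writes@10 / RAW R2: wait I3 write@14>
6) issue 12, read 13, done 15, write 16
7) issue 17, read 18, done 19, write 20  <WAW R4: wait I6 write@16>
8) issue 18, read 19, done 25, write 26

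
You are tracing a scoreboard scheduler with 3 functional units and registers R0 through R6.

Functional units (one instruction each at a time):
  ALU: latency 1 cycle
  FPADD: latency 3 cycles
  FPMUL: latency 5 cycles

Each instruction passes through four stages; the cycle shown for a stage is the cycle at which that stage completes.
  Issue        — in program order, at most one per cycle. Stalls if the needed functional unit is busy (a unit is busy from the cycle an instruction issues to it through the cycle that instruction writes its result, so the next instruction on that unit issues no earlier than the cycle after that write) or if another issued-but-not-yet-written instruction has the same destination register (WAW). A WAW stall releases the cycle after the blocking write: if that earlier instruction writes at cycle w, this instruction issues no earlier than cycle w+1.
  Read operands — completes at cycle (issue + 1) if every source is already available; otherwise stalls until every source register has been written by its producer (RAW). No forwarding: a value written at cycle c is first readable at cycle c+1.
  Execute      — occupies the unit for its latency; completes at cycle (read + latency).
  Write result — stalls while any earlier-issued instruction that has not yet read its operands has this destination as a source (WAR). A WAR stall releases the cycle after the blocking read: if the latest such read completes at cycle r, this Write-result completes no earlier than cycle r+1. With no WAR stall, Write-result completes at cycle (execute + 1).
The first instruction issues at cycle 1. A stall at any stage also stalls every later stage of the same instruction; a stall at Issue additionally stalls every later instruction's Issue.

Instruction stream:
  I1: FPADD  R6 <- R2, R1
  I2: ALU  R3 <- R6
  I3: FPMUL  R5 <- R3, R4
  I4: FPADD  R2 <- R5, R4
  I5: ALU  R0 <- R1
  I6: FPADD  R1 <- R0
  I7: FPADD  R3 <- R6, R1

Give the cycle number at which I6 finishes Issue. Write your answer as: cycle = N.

I1  is:1  ro:2  ex:5  wr:6
I2  is:2  ro:7  ex:8  wr:9  — RAW R6: wait I1 write@6
I3  is:3  ro:10  ex:15  wr:16  — RAW R3: wait I2 write@9
I4  is:7  ro:17  ex:20  wr:21  — struct: FPADD busy until I1 writes@6, RAW R5: wait I3 write@16
I5  is:10  ro:11  ex:12  wr:13  — struct: ALU busy until I2 writes@9
I6  is:22  ro:23  ex:26  wr:27  — struct: FPADD busy until I4 writes@21
I7  is:28  ro:29  ex:32  wr:33  — struct: FPADD busy until I6 writes@27

cycle = 22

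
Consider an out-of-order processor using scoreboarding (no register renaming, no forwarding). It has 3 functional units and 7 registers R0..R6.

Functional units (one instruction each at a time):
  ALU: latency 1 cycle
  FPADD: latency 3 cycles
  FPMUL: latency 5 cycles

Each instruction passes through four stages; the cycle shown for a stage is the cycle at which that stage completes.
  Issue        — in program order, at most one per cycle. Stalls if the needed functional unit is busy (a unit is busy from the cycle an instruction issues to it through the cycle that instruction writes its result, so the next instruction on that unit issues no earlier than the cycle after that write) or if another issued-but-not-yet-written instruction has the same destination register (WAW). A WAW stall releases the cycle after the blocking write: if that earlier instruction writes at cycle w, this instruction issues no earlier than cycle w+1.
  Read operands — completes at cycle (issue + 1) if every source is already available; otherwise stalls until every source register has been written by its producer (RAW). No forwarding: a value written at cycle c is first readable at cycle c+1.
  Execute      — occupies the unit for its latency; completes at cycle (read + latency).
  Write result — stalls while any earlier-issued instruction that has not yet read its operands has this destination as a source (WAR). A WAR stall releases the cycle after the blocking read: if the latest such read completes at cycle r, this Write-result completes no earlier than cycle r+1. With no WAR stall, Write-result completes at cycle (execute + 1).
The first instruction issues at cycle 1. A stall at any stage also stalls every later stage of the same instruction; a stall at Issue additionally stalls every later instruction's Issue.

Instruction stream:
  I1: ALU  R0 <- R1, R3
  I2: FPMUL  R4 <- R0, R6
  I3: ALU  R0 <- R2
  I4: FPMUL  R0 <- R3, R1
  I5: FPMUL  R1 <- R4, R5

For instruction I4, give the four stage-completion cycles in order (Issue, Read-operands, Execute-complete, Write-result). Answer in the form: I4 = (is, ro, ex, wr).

I4 = (12, 13, 18, 19)

[1] I1 dispatched to ALU
[2] I1 operands ready · I2 dispatched to FPMUL
[3] I1 complete
[4] R0←I1
[5] I2 operands ready · I3 dispatched to ALU
[6] I3 operands ready
[7] I3 complete
[8] R0←I3
[10] I2 complete
[11] R4←I2
[12] I4 dispatched to FPMUL
[13] I4 operands ready
[18] I4 complete
[19] R0←I4
[20] I5 dispatched to FPMUL
[21] I5 operands ready
[26] I5 complete
[27] R1←I5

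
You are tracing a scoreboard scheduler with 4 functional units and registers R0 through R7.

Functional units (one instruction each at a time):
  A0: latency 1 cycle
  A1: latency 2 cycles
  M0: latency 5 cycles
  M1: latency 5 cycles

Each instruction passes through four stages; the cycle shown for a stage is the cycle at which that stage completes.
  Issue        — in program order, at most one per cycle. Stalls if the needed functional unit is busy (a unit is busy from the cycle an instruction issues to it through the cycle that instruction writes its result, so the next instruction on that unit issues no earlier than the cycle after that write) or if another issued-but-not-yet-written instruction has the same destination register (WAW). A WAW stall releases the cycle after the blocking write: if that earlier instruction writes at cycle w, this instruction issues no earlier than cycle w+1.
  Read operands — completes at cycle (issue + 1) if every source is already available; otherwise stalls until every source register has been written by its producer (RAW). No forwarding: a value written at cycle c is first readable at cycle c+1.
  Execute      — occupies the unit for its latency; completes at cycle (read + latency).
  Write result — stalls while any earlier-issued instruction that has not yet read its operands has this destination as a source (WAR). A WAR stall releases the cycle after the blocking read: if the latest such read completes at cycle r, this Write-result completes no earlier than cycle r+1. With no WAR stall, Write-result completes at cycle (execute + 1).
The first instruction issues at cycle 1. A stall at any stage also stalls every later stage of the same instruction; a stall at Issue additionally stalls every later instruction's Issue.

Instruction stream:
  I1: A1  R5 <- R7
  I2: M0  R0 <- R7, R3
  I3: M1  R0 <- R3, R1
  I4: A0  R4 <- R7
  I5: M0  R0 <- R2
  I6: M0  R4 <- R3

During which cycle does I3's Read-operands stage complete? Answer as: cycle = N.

t=1  I1→A1
t=2  I1 RO, I2→M0
t=3  I2 RO
t=4  I1 EX
t=5  I1 WR R5
t=8  I2 EX
t=9  I2 WR R0
t=10  I3→M1
t=11  I3 RO, I4→A0
t=12  I4 RO
t=13  I4 EX
t=14  I4 WR R4
t=16  I3 EX
t=17  I3 WR R0
t=18  I5→M0
t=19  I5 RO
t=24  I5 EX
t=25  I5 WR R0
t=26  I6→M0
t=27  I6 RO
t=32  I6 EX
t=33  I6 WR R4

cycle = 11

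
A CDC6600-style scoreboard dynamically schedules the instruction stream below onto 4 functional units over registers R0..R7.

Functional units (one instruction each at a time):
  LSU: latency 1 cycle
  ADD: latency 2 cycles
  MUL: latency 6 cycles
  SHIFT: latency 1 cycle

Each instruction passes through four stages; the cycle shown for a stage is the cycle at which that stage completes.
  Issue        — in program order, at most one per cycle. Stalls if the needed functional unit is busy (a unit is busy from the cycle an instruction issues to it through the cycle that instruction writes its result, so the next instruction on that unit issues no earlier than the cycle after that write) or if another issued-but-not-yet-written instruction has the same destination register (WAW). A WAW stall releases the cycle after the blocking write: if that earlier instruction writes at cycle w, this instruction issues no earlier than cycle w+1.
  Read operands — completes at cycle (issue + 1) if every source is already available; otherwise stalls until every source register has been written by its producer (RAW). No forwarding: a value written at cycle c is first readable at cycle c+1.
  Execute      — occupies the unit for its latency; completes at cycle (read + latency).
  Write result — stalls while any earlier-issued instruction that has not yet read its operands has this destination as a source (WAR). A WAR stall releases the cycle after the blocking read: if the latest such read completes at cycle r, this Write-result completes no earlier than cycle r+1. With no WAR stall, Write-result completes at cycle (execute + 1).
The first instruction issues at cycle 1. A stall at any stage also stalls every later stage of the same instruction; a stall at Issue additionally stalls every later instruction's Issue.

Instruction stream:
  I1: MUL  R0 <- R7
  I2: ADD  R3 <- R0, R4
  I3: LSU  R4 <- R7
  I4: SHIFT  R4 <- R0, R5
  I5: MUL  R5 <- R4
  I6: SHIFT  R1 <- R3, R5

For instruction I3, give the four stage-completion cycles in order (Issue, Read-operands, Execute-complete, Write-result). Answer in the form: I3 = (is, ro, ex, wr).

cycle 1: issue I1 (MUL)
cycle 2: I1 read-ops; issue I2 (ADD)
cycle 3: issue I3 (LSU)
cycle 4: I3 read-ops
cycle 5: I3 finished on LSU
cycle 8: I1 finished on MUL
cycle 9: I1→R0
cycle 10: I2 read-ops
cycle 11: I3→R4
cycle 12: I2 finished on ADD; issue I4 (SHIFT)
cycle 13: I2→R3; I4 read-ops; issue I5 (MUL)
cycle 14: I4 finished on SHIFT
cycle 15: I4→R4
cycle 16: I5 read-ops; issue I6 (SHIFT)
cycle 22: I5 finished on MUL
cycle 23: I5→R5
cycle 24: I6 read-ops
cycle 25: I6 finished on SHIFT
cycle 26: I6→R1

I3 = (3, 4, 5, 11)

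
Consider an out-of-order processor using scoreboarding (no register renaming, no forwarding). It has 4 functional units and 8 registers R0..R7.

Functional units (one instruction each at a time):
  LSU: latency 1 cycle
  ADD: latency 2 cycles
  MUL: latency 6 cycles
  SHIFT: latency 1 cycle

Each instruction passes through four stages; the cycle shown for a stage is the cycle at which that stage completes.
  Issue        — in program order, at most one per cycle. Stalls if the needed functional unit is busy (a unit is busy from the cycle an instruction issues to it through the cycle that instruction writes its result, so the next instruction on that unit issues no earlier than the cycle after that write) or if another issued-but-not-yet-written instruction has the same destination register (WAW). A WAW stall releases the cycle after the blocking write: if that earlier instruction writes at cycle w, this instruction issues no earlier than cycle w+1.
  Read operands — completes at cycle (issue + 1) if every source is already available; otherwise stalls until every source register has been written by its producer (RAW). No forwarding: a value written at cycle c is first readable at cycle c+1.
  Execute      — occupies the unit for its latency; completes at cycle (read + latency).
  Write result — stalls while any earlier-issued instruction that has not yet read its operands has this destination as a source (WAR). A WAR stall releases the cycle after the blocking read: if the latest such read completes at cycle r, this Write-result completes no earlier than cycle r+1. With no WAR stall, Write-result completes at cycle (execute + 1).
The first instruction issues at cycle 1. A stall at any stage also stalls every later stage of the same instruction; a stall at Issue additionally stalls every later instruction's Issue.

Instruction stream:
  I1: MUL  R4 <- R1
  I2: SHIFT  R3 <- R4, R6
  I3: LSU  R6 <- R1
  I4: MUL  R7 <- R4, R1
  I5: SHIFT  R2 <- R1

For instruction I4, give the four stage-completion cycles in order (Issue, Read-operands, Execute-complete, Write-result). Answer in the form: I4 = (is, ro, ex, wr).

1) issue 1, read 2, done 8, write 9
2) issue 2, read 10, done 11, write 12  <RAW R4: wait I1 write@9>
3) issue 3, read 4, done 5, write 11  <WAR R6: wait I2 read@10>
4) issue 10, read 11, done 17, write 18  <struct: MUL busy until I1 writes@9>
5) issue 13, read 14, done 15, write 16  <struct: SHIFT busy until I2 writes@12>

I4 = (10, 11, 17, 18)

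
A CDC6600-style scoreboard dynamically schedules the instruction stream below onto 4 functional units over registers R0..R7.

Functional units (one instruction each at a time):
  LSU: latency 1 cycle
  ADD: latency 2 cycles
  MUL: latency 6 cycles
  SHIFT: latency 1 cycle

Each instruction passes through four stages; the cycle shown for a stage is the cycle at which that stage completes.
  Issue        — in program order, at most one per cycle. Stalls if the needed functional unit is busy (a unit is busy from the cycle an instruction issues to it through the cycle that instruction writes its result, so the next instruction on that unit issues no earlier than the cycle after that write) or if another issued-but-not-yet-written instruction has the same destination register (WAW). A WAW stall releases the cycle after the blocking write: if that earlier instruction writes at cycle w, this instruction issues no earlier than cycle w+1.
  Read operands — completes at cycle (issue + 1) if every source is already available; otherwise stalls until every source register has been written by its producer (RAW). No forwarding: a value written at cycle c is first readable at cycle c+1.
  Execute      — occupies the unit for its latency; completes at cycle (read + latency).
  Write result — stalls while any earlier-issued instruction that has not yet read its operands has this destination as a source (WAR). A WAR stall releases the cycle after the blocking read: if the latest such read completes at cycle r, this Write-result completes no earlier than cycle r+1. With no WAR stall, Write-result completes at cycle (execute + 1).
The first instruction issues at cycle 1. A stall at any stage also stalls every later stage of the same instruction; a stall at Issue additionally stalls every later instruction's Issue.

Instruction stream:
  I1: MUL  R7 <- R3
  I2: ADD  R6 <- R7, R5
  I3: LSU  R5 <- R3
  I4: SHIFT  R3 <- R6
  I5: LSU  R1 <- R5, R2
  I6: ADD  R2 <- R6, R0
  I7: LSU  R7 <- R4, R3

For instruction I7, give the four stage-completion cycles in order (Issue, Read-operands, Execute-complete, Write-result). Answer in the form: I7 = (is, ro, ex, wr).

I1: IS=1 RO=2 EX=8 WR=9
I2: IS=2 RO=10 EX=12 WR=13  [RAW R7: wait I1 write@9]
I3: IS=3 RO=4 EX=5 WR=11  [WAR R5: wait I2 read@10]
I4: IS=4 RO=14 EX=15 WR=16  [RAW R6: wait I2 write@13]
I5: IS=12 RO=13 EX=14 WR=15  [struct: LSU busy until I3 writes@11]
I6: IS=14 RO=15 EX=17 WR=18  [struct: ADD busy until I2 writes@13]
I7: IS=16 RO=17 EX=18 WR=19  [struct: LSU busy until I5 writes@15]

I7 = (16, 17, 18, 19)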